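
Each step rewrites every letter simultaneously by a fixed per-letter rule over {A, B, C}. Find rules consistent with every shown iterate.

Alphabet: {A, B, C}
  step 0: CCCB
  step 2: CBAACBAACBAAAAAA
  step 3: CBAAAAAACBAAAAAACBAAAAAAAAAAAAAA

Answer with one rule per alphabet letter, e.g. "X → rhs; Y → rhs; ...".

  step 2 ⇒ step 3: CBAACBAACBAAAAAA ⇒ CB·AA·AA·AA·CB·AA·AA·AA·CB·AA·AA·AA·AA·AA·AA·AA
    A ↦ AA
    B ↦ AA
    C ↦ CB

A->AA, B->AA, C->CB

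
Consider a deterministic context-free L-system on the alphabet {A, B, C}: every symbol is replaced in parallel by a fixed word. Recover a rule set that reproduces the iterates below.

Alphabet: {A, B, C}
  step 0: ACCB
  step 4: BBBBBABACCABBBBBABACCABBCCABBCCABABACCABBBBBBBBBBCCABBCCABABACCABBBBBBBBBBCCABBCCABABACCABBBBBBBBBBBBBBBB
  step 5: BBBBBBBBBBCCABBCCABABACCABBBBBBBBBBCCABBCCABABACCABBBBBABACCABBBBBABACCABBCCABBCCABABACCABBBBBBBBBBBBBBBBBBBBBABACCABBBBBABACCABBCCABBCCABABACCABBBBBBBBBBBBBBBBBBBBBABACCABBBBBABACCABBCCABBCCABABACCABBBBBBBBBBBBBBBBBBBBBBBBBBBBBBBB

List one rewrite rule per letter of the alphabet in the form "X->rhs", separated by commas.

  step 4 ⇒ step 5: BBBBBABACCABBBBBABACCABBCCABBCCABABACCABBBBBBBBBBCCABBCCABABACCABBBBBBBBBBCCABBCCABABACCABBBBBBBBBBBBBBBB ⇒ BB·BB·BB·BB·BB·CCA·BB·CCA·BA·BA·CCA·BB·BB·BB·BB·BB·CCA·BB·CCA·BA·BA·CCA·BB·BB·BA·BA·CCA·BB·BB·BA·BA·CCA·BB·CCA·BB·CCA·BA·BA·CCA·BB·BB·BB·BB·BB·BB·BB·BB·BB·BB·BA·BA·CCA·BB·BB·BA·BA·CCA·BB·CCA·BB·CCA·BA·BA·CCA·BB·BB·BB·BB·BB·BB·BB·BB·BB·BB·BA·BA·CCA·BB·BB·BA·BA·CCA·BB·CCA·BB·CCA·BA·BA·CCA·BB·BB·BB·BB·BB·BB·BB·BB·BB·BB·BB·BB·BB·BB·BB·BB
    A ↦ CCA
    B ↦ BB
    C ↦ BA

A->CCA, B->BB, C->BA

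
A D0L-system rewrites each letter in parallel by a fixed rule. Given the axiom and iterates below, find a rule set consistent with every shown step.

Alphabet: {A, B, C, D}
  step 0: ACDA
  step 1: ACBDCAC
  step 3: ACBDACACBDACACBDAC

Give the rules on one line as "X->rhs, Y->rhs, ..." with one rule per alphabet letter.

A->AC, B->A, C->BD, D->C

  step 0 ⇒ step 1: ACDA ⇒ AC·BD·C·AC
    A ↦ AC
    C ↦ BD
    D ↦ C
    B ↦ A  (constrained at step 1)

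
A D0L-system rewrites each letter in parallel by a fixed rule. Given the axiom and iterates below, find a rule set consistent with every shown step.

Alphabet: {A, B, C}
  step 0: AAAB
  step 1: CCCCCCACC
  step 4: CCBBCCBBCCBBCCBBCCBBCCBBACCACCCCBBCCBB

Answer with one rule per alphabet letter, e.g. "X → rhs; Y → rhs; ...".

  step 0 ⇒ step 1: AAAB ⇒ CC·CC·CC·ACC
    A ↦ CC
    B ↦ ACC
    C ↦ B  (constrained at step 1)

A->CC, B->ACC, C->B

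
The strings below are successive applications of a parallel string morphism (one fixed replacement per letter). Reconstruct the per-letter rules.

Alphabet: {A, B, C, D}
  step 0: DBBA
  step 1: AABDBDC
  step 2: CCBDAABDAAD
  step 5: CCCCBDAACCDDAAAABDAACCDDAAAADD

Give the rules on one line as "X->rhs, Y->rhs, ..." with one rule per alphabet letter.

  step 1 ⇒ step 2: AABDBDC ⇒ C·C·BD·AA·BD·AA·D
    A ↦ C
    B ↦ BD
    C ↦ D
    D ↦ AA

A->C, B->BD, C->D, D->AA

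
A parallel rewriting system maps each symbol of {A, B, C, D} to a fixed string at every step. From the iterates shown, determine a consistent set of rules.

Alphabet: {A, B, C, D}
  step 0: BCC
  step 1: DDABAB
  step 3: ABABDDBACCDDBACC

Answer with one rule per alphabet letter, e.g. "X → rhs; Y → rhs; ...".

A->BA, B->DD, C->AB, D->C

  step 0 ⇒ step 1: BCC ⇒ DD·AB·AB
    B ↦ DD
    C ↦ AB
    A ↦ BA  (constrained at step 1)
    D ↦ C  (constrained at step 1)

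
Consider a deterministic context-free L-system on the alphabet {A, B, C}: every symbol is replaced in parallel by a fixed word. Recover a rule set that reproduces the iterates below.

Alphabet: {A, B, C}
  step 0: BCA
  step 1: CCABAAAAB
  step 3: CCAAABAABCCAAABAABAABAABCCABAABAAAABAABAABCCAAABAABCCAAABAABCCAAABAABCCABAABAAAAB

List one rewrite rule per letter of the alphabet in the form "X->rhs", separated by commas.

A->AAB, B->CCA, C->BAA

  step 0 ⇒ step 1: BCA ⇒ CCA·BAA·AAB
    A ↦ AAB
    B ↦ CCA
    C ↦ BAA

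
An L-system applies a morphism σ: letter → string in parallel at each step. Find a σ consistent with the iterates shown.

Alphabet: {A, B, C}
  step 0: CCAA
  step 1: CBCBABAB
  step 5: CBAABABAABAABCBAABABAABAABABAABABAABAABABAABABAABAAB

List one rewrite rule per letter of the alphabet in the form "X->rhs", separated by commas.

A->AB, B->A, C->CB

  step 0 ⇒ step 1: CCAA ⇒ CB·CB·AB·AB
    A ↦ AB
    C ↦ CB
    B ↦ A  (constrained at step 1)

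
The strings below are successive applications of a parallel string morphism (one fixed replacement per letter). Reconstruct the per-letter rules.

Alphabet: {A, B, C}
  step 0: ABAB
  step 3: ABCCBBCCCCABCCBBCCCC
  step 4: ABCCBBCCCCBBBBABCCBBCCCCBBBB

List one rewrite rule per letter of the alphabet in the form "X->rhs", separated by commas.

  step 3 ⇒ step 4: ABCCBBCCCCABCCBBCCCC ⇒ AB·CC·B·B·CC·CC·B·B·B·B·AB·CC·B·B·CC·CC·B·B·B·B
    A ↦ AB
    B ↦ CC
    C ↦ B

A->AB, B->CC, C->B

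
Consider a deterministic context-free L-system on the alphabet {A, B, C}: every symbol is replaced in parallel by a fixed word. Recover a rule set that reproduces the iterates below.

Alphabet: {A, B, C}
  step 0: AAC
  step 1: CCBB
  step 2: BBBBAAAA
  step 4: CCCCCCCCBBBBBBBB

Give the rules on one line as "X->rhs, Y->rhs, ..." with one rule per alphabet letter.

  step 1 ⇒ step 2: CCBB ⇒ BB·BB·AA·AA
    B ↦ AA
    C ↦ BB
  step 0 ⇒ step 1: AAC ⇒ C·C·BB
    A ↦ C

A->C, B->AA, C->BB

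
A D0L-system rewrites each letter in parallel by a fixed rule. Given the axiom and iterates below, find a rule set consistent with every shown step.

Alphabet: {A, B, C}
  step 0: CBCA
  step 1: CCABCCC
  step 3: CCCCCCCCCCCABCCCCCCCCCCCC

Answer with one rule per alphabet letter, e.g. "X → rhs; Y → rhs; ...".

  step 0 ⇒ step 1: CBCA ⇒ CC·AB·CC·C
    A ↦ C
    B ↦ AB
    C ↦ CC

A->C, B->AB, C->CC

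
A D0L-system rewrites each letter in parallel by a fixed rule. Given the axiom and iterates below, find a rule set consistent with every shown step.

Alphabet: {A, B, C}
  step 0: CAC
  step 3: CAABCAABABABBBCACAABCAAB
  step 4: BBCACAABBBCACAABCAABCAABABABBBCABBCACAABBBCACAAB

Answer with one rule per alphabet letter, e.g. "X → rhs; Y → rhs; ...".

A->CA, B->AB, C->BB

  step 3 ⇒ step 4: CAABCAABABABBBCACAABCAAB ⇒ BB·CA·CA·AB·BB·CA·CA·AB·CA·AB·CA·AB·AB·AB·BB·CA·BB·CA·CA·AB·BB·CA·CA·AB
    A ↦ CA
    B ↦ AB
    C ↦ BB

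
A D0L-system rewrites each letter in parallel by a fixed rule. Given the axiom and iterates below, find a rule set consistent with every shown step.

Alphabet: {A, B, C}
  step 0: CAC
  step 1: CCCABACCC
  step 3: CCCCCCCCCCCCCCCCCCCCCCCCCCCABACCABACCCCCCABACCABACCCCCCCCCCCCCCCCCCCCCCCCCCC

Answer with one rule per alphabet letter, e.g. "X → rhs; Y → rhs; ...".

  step 0 ⇒ step 1: CAC ⇒ CCC·ABA·CCC
    A ↦ ABA
    C ↦ CCC
    B ↦ CC  (constrained at step 1)

A->ABA, B->CC, C->CCC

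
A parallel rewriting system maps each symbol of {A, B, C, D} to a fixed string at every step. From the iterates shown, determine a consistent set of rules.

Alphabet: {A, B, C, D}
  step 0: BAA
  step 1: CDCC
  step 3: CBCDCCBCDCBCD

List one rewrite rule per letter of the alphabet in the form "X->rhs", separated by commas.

A->C, B->CD, C->CB, D->A

  step 0 ⇒ step 1: BAA ⇒ CD·C·C
    A ↦ C
    B ↦ CD
    C ↦ CB  (constrained at step 1)
    D ↦ A  (constrained at step 1)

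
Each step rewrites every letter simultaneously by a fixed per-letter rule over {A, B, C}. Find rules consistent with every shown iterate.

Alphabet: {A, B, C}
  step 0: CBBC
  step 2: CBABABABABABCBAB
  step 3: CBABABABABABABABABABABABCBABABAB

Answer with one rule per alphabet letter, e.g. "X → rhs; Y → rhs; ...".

A->AB, B->AB, C->CB

  step 2 ⇒ step 3: CBABABABABABCBAB ⇒ CB·AB·AB·AB·AB·AB·AB·AB·AB·AB·AB·AB·CB·AB·AB·AB
    A ↦ AB
    B ↦ AB
    C ↦ CB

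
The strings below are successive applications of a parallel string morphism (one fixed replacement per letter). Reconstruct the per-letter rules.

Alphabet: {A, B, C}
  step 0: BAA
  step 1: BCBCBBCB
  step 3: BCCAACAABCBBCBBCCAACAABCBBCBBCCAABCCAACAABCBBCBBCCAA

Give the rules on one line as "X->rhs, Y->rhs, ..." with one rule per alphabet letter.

A->BCB, B->BC, C->CAA

  step 0 ⇒ step 1: BAA ⇒ BC·BCB·BCB
    A ↦ BCB
    B ↦ BC
    C ↦ CAA  (constrained at step 1)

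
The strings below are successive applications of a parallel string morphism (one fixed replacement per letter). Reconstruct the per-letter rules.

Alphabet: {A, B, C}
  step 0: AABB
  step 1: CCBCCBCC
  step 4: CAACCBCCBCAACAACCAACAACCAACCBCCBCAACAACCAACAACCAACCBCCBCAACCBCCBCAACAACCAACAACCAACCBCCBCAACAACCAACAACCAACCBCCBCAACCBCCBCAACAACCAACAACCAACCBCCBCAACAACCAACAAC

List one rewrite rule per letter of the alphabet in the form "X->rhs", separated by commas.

A->CCB, B->C, C->CAA

  step 0 ⇒ step 1: AABB ⇒ CCB·CCB·C·C
    A ↦ CCB
    B ↦ C
    C ↦ CAA  (constrained at step 1)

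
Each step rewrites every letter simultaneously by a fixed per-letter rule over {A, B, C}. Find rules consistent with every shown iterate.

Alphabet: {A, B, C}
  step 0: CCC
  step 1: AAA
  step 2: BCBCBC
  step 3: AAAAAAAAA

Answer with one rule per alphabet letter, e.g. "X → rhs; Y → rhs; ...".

A->BC, B->AA, C->A

  step 2 ⇒ step 3: BCBCBC ⇒ AA·A·AA·A·AA·A
    B ↦ AA
    C ↦ A
  step 1 ⇒ step 2: AAA ⇒ BC·BC·BC
    A ↦ BC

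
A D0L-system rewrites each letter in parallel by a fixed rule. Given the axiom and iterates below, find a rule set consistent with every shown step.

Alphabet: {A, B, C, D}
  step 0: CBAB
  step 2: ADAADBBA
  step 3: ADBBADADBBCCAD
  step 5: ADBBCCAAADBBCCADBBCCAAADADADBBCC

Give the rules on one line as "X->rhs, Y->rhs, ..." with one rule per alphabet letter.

  step 2 ⇒ step 3: ADAADBBA ⇒ AD·BB·AD·AD·BB·C·C·AD
    A ↦ AD
    B ↦ C
    D ↦ BB
    C ↦ A  (constrained at step 0)

A->AD, B->C, C->A, D->BB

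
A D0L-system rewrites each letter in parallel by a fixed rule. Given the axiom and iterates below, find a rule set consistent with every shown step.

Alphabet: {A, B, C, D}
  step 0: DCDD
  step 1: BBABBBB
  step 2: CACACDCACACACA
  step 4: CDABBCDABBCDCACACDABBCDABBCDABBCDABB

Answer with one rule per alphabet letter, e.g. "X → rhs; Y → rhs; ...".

A->CD, B->CA, C->A, D->BB

  step 1 ⇒ step 2: BBABBBB ⇒ CA·CA·CD·CA·CA·CA·CA
    A ↦ CD
    B ↦ CA
  step 0 ⇒ step 1: DCDD ⇒ BB·A·BB·BB
    C ↦ A
  step 0 ⇒ step 1: DCDD ⇒ BB·A·BB·BB
    D ↦ BB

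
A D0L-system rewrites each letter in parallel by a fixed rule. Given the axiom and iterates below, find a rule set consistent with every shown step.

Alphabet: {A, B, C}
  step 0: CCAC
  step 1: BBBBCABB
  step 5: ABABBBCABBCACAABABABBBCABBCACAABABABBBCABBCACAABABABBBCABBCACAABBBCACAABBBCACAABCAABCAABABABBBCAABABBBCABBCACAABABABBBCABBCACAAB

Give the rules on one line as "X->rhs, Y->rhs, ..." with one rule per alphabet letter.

A->CA, B->AB, C->BB

  step 0 ⇒ step 1: CCAC ⇒ BB·BB·CA·BB
    A ↦ CA
    C ↦ BB
    B ↦ AB  (constrained at step 1)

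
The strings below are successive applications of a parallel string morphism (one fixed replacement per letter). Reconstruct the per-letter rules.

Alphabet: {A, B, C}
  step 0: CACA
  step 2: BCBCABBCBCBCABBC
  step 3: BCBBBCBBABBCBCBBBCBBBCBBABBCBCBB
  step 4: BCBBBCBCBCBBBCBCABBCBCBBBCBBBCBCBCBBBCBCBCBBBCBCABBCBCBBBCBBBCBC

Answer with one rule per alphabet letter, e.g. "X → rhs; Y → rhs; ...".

  step 3 ⇒ step 4: BCBBBCBBABBCBCBBBCBBBCBBABBCBCBB ⇒ BC·BB·BC·BC·BC·BB·BC·BC·AB·BC·BC·BB·BC·BB·BC·BC·BC·BB·BC·BC·BC·BB·BC·BC·AB·BC·BC·BB·BC·BB·BC·BC
    A ↦ AB
    B ↦ BC
    C ↦ BB

A->AB, B->BC, C->BB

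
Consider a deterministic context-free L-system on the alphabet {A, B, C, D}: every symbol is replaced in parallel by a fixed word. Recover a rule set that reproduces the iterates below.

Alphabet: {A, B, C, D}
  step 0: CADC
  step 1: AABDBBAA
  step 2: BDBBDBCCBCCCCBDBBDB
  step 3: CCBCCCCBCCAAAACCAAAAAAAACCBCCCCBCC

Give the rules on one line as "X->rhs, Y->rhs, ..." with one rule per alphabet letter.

  step 2 ⇒ step 3: BDBBDBCCBCCCCBDBBDB ⇒ CC·B·CC·CC·B·CC·AA·AA·CC·AA·AA·AA·AA·CC·B·CC·CC·B·CC
    B ↦ CC
    C ↦ AA
    D ↦ B
  step 0 ⇒ step 1: CADC ⇒ AA·BDB·B·AA
    A ↦ BDB

A->BDB, B->CC, C->AA, D->B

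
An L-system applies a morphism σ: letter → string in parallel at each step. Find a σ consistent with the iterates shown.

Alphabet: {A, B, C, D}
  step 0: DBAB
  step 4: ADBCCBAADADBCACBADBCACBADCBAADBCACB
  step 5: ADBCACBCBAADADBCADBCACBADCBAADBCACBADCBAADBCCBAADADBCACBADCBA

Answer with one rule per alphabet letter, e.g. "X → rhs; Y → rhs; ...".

  step 4 ⇒ step 5: ADBCCBAADADBCACBADBCACBADCBAADBCACB ⇒ AD·BC·A·CB·CB·A·AD·AD·BC·AD·BC·A·CB·AD·CB·A·AD·BC·A·CB·AD·CB·A·AD·BC·CB·A·AD·AD·BC·A·CB·AD·CB·A
    A ↦ AD
    B ↦ A
    C ↦ CB
    D ↦ BC

A->AD, B->A, C->CB, D->BC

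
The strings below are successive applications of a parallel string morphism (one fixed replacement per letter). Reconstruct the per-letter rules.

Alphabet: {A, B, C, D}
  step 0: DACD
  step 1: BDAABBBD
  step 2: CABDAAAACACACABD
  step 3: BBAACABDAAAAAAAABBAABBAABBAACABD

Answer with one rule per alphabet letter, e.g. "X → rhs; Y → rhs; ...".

A->AA, B->CA, C->BB, D->BD

  step 2 ⇒ step 3: CABDAAAACACACABD ⇒ BB·AA·CA·BD·AA·AA·AA·AA·BB·AA·BB·AA·BB·AA·CA·BD
    A ↦ AA
    B ↦ CA
    C ↦ BB
    D ↦ BD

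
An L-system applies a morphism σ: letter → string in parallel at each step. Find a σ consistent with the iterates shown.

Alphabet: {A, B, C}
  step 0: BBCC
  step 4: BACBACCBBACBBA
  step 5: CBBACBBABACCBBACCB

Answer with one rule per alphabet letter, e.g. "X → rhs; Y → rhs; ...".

  step 4 ⇒ step 5: BACBACCBBACBBA ⇒ C·B·BA·C·B·BA·BA·C·C·B·BA·C·C·B
    A ↦ B
    B ↦ C
    C ↦ BA

A->B, B->C, C->BA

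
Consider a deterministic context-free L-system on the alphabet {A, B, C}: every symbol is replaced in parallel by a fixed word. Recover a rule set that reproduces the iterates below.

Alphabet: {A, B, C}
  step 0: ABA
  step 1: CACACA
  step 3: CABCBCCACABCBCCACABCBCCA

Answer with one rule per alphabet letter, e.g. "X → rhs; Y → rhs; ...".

A->CA, B->CA, C->BC

  step 0 ⇒ step 1: ABA ⇒ CA·CA·CA
    A ↦ CA
    B ↦ CA
    C ↦ BC  (constrained at step 1)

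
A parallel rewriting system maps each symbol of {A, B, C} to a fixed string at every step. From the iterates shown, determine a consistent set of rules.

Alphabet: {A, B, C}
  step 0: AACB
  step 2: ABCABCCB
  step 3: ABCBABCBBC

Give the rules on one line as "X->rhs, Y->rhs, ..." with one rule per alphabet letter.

  step 2 ⇒ step 3: ABCABCCB ⇒ AB·C·B·AB·C·B·B·C
    A ↦ AB
    B ↦ C
    C ↦ B

A->AB, B->C, C->B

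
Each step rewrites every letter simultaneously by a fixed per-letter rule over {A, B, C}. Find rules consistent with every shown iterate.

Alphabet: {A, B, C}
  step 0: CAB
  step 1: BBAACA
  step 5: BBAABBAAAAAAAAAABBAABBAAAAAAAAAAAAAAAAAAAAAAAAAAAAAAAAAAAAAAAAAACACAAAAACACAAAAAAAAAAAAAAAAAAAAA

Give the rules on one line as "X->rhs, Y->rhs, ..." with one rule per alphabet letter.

  step 0 ⇒ step 1: CAB ⇒ BB·AA·CA
    A ↦ AA
    B ↦ CA
    C ↦ BB

A->AA, B->CA, C->BB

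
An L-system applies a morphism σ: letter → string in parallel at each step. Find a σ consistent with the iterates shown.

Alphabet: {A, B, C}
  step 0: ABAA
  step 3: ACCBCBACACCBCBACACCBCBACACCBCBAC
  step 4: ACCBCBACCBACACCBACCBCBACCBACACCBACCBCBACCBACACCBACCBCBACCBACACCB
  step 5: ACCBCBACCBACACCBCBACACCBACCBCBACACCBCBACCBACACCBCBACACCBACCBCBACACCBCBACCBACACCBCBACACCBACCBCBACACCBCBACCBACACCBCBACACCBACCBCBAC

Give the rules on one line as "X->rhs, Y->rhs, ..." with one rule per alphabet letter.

  step 4 ⇒ step 5: ACCBCBACCBACACCBACCBCBACCBACACCBACCBCBACCBACACCBACCBCBACCBACACCB ⇒ AC·CB·CB·AC·CB·AC·AC·CB·CB·AC·AC·CB·AC·CB·CB·AC·AC·CB·CB·AC·CB·AC·AC·CB·CB·AC·AC·CB·AC·CB·CB·AC·AC·CB·CB·AC·CB·AC·AC·CB·CB·AC·AC·CB·AC·CB·CB·AC·AC·CB·CB·AC·CB·AC·AC·CB·CB·AC·AC·CB·AC·CB·CB·AC
    A ↦ AC
    B ↦ AC
    C ↦ CB

A->AC, B->AC, C->CB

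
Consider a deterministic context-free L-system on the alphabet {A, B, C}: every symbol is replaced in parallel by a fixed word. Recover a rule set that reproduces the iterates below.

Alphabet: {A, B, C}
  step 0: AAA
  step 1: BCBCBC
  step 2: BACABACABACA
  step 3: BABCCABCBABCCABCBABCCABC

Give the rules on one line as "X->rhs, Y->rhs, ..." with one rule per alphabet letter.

  step 2 ⇒ step 3: BACABACABACA ⇒ BA·BC·CA·BC·BA·BC·CA·BC·BA·BC·CA·BC
    A ↦ BC
    B ↦ BA
    C ↦ CA

A->BC, B->BA, C->CA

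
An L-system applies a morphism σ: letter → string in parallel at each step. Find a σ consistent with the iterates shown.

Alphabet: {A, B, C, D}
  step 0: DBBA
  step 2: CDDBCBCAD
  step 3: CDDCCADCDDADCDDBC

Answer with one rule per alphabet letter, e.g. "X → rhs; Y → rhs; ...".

  step 2 ⇒ step 3: CDDBCBCAD ⇒ CDD·C·C·AD·CDD·AD·CDD·B·C
    A ↦ B
    B ↦ AD
    C ↦ CDD
    D ↦ C

A->B, B->AD, C->CDD, D->C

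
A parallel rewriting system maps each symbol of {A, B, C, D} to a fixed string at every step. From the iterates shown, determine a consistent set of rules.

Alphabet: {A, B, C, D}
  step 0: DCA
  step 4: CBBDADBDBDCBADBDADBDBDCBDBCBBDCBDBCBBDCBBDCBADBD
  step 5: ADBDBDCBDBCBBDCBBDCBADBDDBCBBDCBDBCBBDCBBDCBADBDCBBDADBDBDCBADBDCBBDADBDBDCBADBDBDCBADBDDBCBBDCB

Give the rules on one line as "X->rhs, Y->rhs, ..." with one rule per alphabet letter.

A->DB, B->BD, C->AD, D->CB

  step 4 ⇒ step 5: CBBDADBDBDCBADBDADBDBDCBDBCBBDCBDBCBBDCBBDCBADBD ⇒ AD·BD·BD·CB·DB·CB·BD·CB·BD·CB·AD·BD·DB·CB·BD·CB·DB·CB·BD·CB·BD·CB·AD·BD·CB·BD·AD·BD·BD·CB·AD·BD·CB·BD·AD·BD·BD·CB·AD·BD·BD·CB·AD·BD·DB·CB·BD·CB
    A ↦ DB
    B ↦ BD
    C ↦ AD
    D ↦ CB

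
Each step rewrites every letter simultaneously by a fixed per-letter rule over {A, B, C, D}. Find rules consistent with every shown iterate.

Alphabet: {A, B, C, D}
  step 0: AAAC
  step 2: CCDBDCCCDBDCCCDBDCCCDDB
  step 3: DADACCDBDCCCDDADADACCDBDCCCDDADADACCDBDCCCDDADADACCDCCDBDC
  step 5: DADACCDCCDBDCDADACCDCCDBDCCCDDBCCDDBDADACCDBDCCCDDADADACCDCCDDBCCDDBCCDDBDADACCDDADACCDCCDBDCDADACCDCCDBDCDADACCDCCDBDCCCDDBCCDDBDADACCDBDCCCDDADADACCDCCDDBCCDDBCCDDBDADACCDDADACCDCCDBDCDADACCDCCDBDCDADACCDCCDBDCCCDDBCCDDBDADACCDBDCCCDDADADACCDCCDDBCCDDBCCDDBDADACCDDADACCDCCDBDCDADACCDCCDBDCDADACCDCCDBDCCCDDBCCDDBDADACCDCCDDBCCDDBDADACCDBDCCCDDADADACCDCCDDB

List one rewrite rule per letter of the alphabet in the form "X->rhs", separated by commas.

  step 2 ⇒ step 3: CCDBDCCCDBDCCCDBDCCCDDB ⇒ DA·DA·CCD·BDC·CCD·DA·DA·DA·CCD·BDC·CCD·DA·DA·DA·CCD·BDC·CCD·DA·DA·DA·CCD·CCD·BDC
    B ↦ BDC
    C ↦ DA
    D ↦ CCD
    A ↦ DB  (constrained at step 0)

A->DB, B->BDC, C->DA, D->CCD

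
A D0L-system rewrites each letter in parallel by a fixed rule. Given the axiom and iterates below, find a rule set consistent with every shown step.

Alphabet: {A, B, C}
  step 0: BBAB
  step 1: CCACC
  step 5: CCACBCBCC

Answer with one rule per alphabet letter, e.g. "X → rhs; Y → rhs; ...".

A->AC, B->C, C->B

  step 0 ⇒ step 1: BBAB ⇒ C·C·AC·C
    A ↦ AC
    B ↦ C
    C ↦ B  (constrained at step 1)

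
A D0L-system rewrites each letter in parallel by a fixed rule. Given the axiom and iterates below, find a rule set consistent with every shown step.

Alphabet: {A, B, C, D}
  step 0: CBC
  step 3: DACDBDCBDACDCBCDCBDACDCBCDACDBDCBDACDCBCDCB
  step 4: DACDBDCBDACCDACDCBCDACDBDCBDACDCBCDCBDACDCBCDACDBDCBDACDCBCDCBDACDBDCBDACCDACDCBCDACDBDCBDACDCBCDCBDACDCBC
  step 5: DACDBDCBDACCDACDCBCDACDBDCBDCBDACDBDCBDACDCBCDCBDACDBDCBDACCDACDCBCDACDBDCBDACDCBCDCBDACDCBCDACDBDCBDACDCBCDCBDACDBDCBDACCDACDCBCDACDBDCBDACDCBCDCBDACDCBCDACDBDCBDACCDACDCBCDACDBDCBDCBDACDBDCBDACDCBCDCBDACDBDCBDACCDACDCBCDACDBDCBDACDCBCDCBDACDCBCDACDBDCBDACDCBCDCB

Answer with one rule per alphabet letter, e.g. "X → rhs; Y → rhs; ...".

  step 4 ⇒ step 5: DACDBDCBDACCDACDCBCDACDBDCBDACDCBCDCBDACDCBCDACDBDCBDACDCBCDCBDACDBDCBDACCDACDCBCDACDBDCBDACDCBCDCBDACDCBC ⇒ DAC·DB·DCB·DAC·C·DAC·DCB·C·DAC·DB·DCB·DCB·DAC·DB·DCB·DAC·DCB·C·DCB·DAC·DB·DCB·DAC·C·DAC·DCB·C·DAC·DB·DCB·DAC·DCB·C·DCB·DAC·DCB·C·DAC·DB·DCB·DAC·DCB·C·DCB·DAC·DB·DCB·DAC·C·DAC·DCB·C·DAC·DB·DCB·DAC·DCB·C·DCB·DAC·DCB·C·DAC·DB·DCB·DAC·C·DAC·DCB·C·DAC·DB·DCB·DCB·DAC·DB·DCB·DAC·DCB·C·DCB·DAC·DB·DCB·DAC·C·DAC·DCB·C·DAC·DB·DCB·DAC·DCB·C·DCB·DAC·DCB·C·DAC·DB·DCB·DAC·DCB·C·DCB
    A ↦ DB
    B ↦ C
    C ↦ DCB
    D ↦ DAC

A->DB, B->C, C->DCB, D->DAC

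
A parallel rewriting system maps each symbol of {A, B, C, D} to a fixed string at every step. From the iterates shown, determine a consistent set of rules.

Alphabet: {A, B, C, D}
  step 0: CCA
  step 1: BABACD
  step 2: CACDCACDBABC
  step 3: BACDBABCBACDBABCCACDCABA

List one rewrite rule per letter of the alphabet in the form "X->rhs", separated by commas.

  step 2 ⇒ step 3: CACDCACDBABC ⇒ BA·CD·BA·BC·BA·CD·BA·BC·CA·CD·CA·BA
    A ↦ CD
    B ↦ CA
    C ↦ BA
    D ↦ BC

A->CD, B->CA, C->BA, D->BC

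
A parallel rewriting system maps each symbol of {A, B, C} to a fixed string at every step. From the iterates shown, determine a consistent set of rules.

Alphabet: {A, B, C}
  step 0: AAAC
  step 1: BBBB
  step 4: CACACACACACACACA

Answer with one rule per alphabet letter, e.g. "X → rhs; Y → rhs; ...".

  step 0 ⇒ step 1: AAAC ⇒ B·B·B·B
    A ↦ B
    C ↦ B
    B ↦ CA  (constrained at step 1)

A->B, B->CA, C->B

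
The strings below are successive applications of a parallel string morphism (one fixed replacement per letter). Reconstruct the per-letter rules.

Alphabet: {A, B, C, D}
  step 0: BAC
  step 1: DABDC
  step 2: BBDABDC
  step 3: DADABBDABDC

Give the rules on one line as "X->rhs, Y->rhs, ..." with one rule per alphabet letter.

  step 2 ⇒ step 3: BBDABDC ⇒ DA·DA·B·B·DA·B·DC
    A ↦ B
    B ↦ DA
    C ↦ DC
    D ↦ B

A->B, B->DA, C->DC, D->B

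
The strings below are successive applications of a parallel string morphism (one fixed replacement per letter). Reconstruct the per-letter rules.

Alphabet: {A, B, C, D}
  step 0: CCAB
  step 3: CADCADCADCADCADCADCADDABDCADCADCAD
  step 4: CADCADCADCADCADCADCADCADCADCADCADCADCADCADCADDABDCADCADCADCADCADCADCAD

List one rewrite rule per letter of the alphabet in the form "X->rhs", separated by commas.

A->D, B->ABD, C->CA, D->CAD

  step 3 ⇒ step 4: CADCADCADCADCADCADCADDABDCADCADCAD ⇒ CA·D·CAD·CA·D·CAD·CA·D·CAD·CA·D·CAD·CA·D·CAD·CA·D·CAD·CA·D·CAD·CAD·D·ABD·CAD·CA·D·CAD·CA·D·CAD·CA·D·CAD
    A ↦ D
    B ↦ ABD
    C ↦ CA
    D ↦ CAD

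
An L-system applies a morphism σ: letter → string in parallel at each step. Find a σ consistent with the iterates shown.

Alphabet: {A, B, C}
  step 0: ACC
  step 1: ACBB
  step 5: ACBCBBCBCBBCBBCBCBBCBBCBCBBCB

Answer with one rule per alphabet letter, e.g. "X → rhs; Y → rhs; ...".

A->AC, B->CB, C->B

  step 0 ⇒ step 1: ACC ⇒ AC·B·B
    A ↦ AC
    C ↦ B
    B ↦ CB  (constrained at step 1)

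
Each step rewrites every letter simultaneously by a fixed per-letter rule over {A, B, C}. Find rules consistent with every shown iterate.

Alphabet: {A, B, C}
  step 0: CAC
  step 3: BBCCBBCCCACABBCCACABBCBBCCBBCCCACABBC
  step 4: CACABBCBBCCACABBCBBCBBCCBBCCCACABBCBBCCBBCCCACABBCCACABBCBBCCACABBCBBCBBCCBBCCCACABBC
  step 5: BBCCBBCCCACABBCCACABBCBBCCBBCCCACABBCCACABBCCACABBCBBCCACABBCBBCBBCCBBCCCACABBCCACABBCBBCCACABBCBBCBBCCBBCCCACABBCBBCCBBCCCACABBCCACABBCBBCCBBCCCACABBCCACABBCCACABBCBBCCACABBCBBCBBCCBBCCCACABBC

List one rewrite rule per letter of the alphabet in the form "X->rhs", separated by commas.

  step 4 ⇒ step 5: CACABBCBBCCACABBCBBCBBCCBBCCCACABBCBBCCBBCCCACABBCCACABBCBBCCACABBCBBCBBCCBBCCCACABBC ⇒ BBC·C·BBC·C·CA·CA·BBC·CA·CA·BBC·BBC·C·BBC·C·CA·CA·BBC·CA·CA·BBC·CA·CA·BBC·BBC·CA·CA·BBC·BBC·BBC·C·BBC·C·CA·CA·BBC·CA·CA·BBC·BBC·CA·CA·BBC·BBC·BBC·C·BBC·C·CA·CA·BBC·BBC·C·BBC·C·CA·CA·BBC·CA·CA·BBC·BBC·C·BBC·C·CA·CA·BBC·CA·CA·BBC·CA·CA·BBC·BBC·CA·CA·BBC·BBC·BBC·C·BBC·C·CA·CA·BBC
    A ↦ C
    B ↦ CA
    C ↦ BBC

A->C, B->CA, C->BBC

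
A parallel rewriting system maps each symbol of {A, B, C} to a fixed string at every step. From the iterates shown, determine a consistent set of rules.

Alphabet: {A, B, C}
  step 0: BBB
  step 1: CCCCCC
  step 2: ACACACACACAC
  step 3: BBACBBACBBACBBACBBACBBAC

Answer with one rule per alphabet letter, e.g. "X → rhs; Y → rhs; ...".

  step 2 ⇒ step 3: ACACACACACAC ⇒ BB·AC·BB·AC·BB·AC·BB·AC·BB·AC·BB·AC
    A ↦ BB
    C ↦ AC
  step 0 ⇒ step 1: BBB ⇒ CC·CC·CC
    B ↦ CC

A->BB, B->CC, C->AC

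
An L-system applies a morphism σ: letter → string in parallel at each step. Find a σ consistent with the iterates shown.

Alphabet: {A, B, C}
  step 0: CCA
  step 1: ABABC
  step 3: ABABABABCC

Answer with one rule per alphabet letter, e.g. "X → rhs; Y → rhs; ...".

A->C, B->C, C->AB

  step 0 ⇒ step 1: CCA ⇒ AB·AB·C
    A ↦ C
    C ↦ AB
    B ↦ C  (constrained at step 1)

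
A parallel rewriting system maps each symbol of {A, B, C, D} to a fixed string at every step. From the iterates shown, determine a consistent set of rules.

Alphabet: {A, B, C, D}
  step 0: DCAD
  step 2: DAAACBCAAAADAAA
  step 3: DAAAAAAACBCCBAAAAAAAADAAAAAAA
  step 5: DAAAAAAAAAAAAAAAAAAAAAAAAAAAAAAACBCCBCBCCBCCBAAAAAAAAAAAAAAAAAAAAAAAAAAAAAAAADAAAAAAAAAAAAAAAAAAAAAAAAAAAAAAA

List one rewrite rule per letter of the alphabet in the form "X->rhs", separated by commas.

  step 2 ⇒ step 3: DAAACBCAAAADAAA ⇒ DA·AA·AA·AA·CB·C·CB·AA·AA·AA·AA·DA·AA·AA·AA
    A ↦ AA
    B ↦ C
    C ↦ CB
    D ↦ DA

A->AA, B->C, C->CB, D->DA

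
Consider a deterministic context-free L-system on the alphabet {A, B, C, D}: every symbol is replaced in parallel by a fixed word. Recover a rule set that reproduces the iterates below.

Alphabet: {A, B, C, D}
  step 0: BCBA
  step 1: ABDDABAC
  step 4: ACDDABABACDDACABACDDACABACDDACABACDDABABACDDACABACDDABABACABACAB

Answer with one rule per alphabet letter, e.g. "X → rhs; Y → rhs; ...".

  step 0 ⇒ step 1: BCBA ⇒ AB·DD·AB·AC
    A ↦ AC
    B ↦ AB
    C ↦ DD
    D ↦ AB  (constrained at step 1)

A->AC, B->AB, C->DD, D->AB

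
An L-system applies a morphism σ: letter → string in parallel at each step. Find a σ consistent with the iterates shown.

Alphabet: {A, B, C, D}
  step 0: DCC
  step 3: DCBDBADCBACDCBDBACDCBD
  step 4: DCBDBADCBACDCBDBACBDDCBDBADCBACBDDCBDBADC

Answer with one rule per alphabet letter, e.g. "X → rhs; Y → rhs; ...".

  step 3 ⇒ step 4: DCBDBADCBACDCBDBACDCBD ⇒ DC·BD·BA·DC·BA·C·DC·BD·BA·C·BD·DC·BD·BA·DC·BA·C·BD·DC·BD·BA·DC
    A ↦ C
    B ↦ BA
    C ↦ BD
    D ↦ DC

A->C, B->BA, C->BD, D->DC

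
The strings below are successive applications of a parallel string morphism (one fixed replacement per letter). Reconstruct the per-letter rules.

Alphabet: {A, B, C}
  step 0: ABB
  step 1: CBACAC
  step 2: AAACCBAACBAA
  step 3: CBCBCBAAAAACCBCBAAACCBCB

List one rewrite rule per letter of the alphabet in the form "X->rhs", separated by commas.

A->CB, B->AC, C->AA

  step 2 ⇒ step 3: AAACCBAACBAA ⇒ CB·CB·CB·AA·AA·AC·CB·CB·AA·AC·CB·CB
    A ↦ CB
    B ↦ AC
    C ↦ AA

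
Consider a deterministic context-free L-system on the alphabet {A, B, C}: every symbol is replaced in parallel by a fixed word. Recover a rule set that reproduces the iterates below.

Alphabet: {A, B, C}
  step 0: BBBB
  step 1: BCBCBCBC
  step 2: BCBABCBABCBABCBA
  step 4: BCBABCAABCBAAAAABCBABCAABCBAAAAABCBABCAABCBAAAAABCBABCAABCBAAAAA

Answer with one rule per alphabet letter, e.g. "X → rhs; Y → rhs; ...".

  step 1 ⇒ step 2: BCBCBCBC ⇒ BC·BA·BC·BA·BC·BA·BC·BA
    B ↦ BC
    C ↦ BA
    A ↦ AA  (constrained at step 2)

A->AA, B->BC, C->BA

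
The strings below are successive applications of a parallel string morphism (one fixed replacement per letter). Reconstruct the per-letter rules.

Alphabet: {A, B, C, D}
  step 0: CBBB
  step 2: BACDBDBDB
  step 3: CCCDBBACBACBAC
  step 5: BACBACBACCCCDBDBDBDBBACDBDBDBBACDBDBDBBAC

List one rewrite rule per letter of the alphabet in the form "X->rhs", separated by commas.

  step 2 ⇒ step 3: BACDBDBDB ⇒ C·CC·DB·BA·C·BA·C·BA·C
    A ↦ CC
    B ↦ C
    C ↦ DB
    D ↦ BA

A->CC, B->C, C->DB, D->BA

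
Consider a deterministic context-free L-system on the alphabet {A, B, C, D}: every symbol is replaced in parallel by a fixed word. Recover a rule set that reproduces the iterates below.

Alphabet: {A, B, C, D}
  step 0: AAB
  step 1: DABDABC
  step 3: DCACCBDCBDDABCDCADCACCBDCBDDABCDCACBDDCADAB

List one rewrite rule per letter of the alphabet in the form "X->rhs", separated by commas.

A->DAB, B->C, C->DCA, D->CBD

  step 0 ⇒ step 1: AAB ⇒ DAB·DAB·C
    A ↦ DAB
    B ↦ C
    C ↦ DCA  (constrained at step 1)
    D ↦ CBD  (constrained at step 1)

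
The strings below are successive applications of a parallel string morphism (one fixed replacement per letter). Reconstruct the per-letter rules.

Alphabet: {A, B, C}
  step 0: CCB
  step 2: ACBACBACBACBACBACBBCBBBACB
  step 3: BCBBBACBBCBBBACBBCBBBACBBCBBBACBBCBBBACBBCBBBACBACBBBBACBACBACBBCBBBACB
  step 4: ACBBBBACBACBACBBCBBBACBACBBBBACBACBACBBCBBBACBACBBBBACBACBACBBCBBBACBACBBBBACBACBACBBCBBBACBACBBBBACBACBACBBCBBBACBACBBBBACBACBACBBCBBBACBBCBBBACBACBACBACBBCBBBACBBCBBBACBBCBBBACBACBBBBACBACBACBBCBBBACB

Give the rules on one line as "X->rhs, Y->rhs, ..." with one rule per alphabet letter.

A->BC, B->ACB, C->BBB

  step 3 ⇒ step 4: BCBBBACBBCBBBACBBCBBBACBBCBBBACBBCBBBACBBCBBBACBACBBBBACBACBACBBCBBBACB ⇒ ACB·BBB·ACB·ACB·ACB·BC·BBB·ACB·ACB·BBB·ACB·ACB·ACB·BC·BBB·ACB·ACB·BBB·ACB·ACB·ACB·BC·BBB·ACB·ACB·BBB·ACB·ACB·ACB·BC·BBB·ACB·ACB·BBB·ACB·ACB·ACB·BC·BBB·ACB·ACB·BBB·ACB·ACB·ACB·BC·BBB·ACB·BC·BBB·ACB·ACB·ACB·ACB·BC·BBB·ACB·BC·BBB·ACB·BC·BBB·ACB·ACB·BBB·ACB·ACB·ACB·BC·BBB·ACB
    A ↦ BC
    B ↦ ACB
    C ↦ BBB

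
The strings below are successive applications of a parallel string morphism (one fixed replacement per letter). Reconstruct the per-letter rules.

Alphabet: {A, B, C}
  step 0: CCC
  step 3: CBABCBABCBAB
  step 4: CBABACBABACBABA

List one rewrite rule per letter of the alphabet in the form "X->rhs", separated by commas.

  step 3 ⇒ step 4: CBABCBABCBAB ⇒ CB·A·B·A·CB·A·B·A·CB·A·B·A
    A ↦ B
    B ↦ A
    C ↦ CB

A->B, B->A, C->CB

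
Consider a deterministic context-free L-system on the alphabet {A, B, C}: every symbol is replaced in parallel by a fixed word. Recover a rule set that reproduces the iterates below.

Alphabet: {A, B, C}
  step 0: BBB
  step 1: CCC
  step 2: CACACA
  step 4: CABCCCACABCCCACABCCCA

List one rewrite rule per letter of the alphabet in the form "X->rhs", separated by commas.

  step 1 ⇒ step 2: CCC ⇒ CA·CA·CA
    C ↦ CA
    A ↦ BC  (constrained at step 2)
  step 0 ⇒ step 1: BBB ⇒ C·C·C
    B ↦ C

A->BC, B->C, C->CA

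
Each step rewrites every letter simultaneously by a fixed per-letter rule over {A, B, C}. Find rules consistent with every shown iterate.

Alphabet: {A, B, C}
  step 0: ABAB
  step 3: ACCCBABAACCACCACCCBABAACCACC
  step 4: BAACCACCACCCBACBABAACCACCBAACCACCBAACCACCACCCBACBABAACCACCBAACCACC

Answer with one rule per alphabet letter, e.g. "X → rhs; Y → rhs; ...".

  step 3 ⇒ step 4: ACCCBABAACCACCACCCBABAACCACC ⇒ BA·ACC·ACC·ACC·C·BA·C·BA·BA·ACC·ACC·BA·ACC·ACC·BA·ACC·ACC·ACC·C·BA·C·BA·BA·ACC·ACC·BA·ACC·ACC
    A ↦ BA
    B ↦ C
    C ↦ ACC

A->BA, B->C, C->ACC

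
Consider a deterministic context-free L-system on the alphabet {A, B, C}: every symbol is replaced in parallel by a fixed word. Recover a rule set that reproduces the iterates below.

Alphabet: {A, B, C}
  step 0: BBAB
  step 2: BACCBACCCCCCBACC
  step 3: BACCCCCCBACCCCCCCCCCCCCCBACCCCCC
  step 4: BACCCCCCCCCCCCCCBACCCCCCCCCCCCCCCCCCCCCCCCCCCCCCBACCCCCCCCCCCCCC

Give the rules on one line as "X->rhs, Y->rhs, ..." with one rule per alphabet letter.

  step 3 ⇒ step 4: BACCCCCCBACCCCCCCCCCCCCCBACCCCCC ⇒ BA·CC·CC·CC·CC·CC·CC·CC·BA·CC·CC·CC·CC·CC·CC·CC·CC·CC·CC·CC·CC·CC·CC·CC·BA·CC·CC·CC·CC·CC·CC·CC
    A ↦ CC
    B ↦ BA
    C ↦ CC

A->CC, B->BA, C->CC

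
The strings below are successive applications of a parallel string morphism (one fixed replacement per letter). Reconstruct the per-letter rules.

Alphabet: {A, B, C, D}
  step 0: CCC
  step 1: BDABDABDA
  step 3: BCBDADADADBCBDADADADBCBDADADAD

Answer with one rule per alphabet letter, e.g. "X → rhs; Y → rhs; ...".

A->D, B->BC, C->BDA, D->AD

  step 0 ⇒ step 1: CCC ⇒ BDA·BDA·BDA
    C ↦ BDA
    A ↦ D  (constrained at step 1)
    B ↦ BC  (constrained at step 1)
    D ↦ AD  (constrained at step 1)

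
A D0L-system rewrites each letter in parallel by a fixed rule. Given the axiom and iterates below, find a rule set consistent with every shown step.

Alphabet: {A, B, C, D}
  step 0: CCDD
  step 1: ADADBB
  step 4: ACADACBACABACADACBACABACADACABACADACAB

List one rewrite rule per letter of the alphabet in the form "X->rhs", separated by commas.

A->AC, B->AB, C->AD, D->B

  step 0 ⇒ step 1: CCDD ⇒ AD·AD·B·B
    C ↦ AD
    D ↦ B
    A ↦ AC  (constrained at step 1)
    B ↦ AB  (constrained at step 1)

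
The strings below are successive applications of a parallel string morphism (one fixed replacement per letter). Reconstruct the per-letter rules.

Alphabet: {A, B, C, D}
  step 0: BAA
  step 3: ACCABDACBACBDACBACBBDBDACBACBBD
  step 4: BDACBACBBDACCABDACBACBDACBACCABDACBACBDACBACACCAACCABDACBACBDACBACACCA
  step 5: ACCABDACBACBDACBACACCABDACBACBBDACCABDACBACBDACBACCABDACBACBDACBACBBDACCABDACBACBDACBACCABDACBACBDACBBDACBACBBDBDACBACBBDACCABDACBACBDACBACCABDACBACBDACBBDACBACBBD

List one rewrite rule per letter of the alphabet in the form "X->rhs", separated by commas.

  step 4 ⇒ step 5: BDACBACBBDACCABDACBACBDACBACCABDACBACBDACBACACCAACCABDACBACBDACBACACCA ⇒ AC·CA·BD·ACB·AC·BD·ACB·AC·AC·CA·BD·ACB·ACB·BD·AC·CA·BD·ACB·AC·BD·ACB·AC·CA·BD·ACB·AC·BD·ACB·ACB·BD·AC·CA·BD·ACB·AC·BD·ACB·AC·CA·BD·ACB·AC·BD·ACB·BD·ACB·ACB·BD·BD·ACB·ACB·BD·AC·CA·BD·ACB·AC·BD·ACB·AC·CA·BD·ACB·AC·BD·ACB·BD·ACB·ACB·BD
    A ↦ BD
    B ↦ AC
    C ↦ ACB
    D ↦ CA

A->BD, B->AC, C->ACB, D->CA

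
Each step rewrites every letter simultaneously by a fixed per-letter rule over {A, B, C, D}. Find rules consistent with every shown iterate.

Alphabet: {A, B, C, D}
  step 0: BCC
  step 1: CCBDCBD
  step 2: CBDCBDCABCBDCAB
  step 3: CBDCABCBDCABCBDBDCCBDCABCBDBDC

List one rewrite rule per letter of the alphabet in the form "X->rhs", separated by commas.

  step 2 ⇒ step 3: CBDCBDCABCBDCAB ⇒ CBD·C·AB·CBD·C·AB·CBD·BD·C·CBD·C·AB·CBD·BD·C
    A ↦ BD
    B ↦ C
    C ↦ CBD
    D ↦ AB

A->BD, B->C, C->CBD, D->AB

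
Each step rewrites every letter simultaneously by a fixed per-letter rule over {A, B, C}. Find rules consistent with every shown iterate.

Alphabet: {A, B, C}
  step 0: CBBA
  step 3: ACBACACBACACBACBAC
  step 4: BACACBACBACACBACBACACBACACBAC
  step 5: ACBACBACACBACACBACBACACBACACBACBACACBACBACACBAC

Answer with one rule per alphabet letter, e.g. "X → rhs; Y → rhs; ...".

A->B, B->AC, C->AC

  step 4 ⇒ step 5: BACACBACBACACBACBACACBACACBAC ⇒ AC·B·AC·B·AC·AC·B·AC·AC·B·AC·B·AC·AC·B·AC·AC·B·AC·B·AC·AC·B·AC·B·AC·AC·B·AC
    A ↦ B
    B ↦ AC
    C ↦ AC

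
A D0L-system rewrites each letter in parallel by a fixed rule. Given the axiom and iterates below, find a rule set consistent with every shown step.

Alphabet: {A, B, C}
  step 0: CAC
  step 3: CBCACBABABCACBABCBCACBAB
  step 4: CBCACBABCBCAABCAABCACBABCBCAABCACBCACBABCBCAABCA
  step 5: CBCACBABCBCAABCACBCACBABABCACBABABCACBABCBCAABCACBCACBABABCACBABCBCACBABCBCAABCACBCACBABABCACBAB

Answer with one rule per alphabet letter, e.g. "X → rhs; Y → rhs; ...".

  step 4 ⇒ step 5: CBCACBABCBCAABCAABCACBABCBCAABCACBCACBABCBCAABCA ⇒ CB·CA·CB·AB·CB·CA·AB·CA·CB·CA·CB·AB·AB·CA·CB·AB·AB·CA·CB·AB·CB·CA·AB·CA·CB·CA·CB·AB·AB·CA·CB·AB·CB·CA·CB·AB·CB·CA·AB·CA·CB·CA·CB·AB·AB·CA·CB·AB
    A ↦ AB
    B ↦ CA
    C ↦ CB

A->AB, B->CA, C->CB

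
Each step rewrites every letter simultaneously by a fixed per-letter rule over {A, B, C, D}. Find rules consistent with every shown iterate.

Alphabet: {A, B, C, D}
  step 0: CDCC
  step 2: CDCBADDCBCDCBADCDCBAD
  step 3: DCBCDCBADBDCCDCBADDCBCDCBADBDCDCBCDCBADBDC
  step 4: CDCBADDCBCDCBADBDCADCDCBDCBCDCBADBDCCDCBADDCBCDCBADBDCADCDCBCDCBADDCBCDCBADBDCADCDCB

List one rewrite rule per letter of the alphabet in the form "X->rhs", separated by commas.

A->BD, B->AD, C->DCB, D->C

  step 3 ⇒ step 4: DCBCDCBADBDCCDCBADDCBCDCBADBDCDCBCDCBADBDC ⇒ C·DCB·AD·DCB·C·DCB·AD·BD·C·AD·C·DCB·DCB·C·DCB·AD·BD·C·C·DCB·AD·DCB·C·DCB·AD·BD·C·AD·C·DCB·C·DCB·AD·DCB·C·DCB·AD·BD·C·AD·C·DCB
    A ↦ BD
    B ↦ AD
    C ↦ DCB
    D ↦ C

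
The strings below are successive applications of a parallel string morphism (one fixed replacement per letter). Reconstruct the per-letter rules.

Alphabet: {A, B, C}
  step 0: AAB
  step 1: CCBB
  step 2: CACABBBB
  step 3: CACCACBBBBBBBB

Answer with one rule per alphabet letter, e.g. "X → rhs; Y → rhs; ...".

A->C, B->BB, C->CA

  step 2 ⇒ step 3: CACABBBB ⇒ CA·C·CA·C·BB·BB·BB·BB
    A ↦ C
    B ↦ BB
    C ↦ CA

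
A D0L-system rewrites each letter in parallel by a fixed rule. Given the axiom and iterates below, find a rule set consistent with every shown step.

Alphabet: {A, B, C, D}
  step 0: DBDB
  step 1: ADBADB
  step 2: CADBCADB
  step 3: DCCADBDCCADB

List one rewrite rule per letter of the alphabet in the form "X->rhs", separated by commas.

  step 2 ⇒ step 3: CADBCADB ⇒ DC·C·A·DB·DC·C·A·DB
    A ↦ C
    B ↦ DB
    C ↦ DC
    D ↦ A

A->C, B->DB, C->DC, D->A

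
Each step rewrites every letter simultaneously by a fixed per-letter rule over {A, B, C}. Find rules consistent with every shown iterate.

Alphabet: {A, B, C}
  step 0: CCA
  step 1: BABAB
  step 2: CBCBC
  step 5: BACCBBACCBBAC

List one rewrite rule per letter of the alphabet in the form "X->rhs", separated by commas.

A->B, B->C, C->BA

  step 1 ⇒ step 2: BABAB ⇒ C·B·C·B·C
    A ↦ B
    B ↦ C
  step 0 ⇒ step 1: CCA ⇒ BA·BA·B
    C ↦ BA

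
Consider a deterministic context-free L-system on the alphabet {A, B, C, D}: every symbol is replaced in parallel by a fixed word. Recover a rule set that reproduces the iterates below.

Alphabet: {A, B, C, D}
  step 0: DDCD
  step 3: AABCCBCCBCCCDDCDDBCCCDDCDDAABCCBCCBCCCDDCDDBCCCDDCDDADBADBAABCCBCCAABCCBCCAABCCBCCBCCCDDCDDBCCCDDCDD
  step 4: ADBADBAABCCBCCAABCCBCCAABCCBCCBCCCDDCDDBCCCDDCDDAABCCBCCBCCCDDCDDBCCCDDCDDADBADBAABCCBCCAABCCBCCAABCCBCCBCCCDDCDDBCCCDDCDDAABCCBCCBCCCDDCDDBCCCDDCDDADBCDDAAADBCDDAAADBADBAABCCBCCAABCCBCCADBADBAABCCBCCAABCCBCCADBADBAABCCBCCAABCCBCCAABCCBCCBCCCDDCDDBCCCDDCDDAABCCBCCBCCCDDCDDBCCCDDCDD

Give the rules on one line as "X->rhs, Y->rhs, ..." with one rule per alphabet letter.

  step 3 ⇒ step 4: AABCCBCCBCCCDDCDDBCCCDDCDDAABCCBCCBCCCDDCDDBCCCDDCDDADBADBAABCCBCCAABCCBCCAABCCBCCBCCCDDCDDBCCCDDCDD ⇒ ADB·ADB·AA·BCC·BCC·AA·BCC·BCC·AA·BCC·BCC·BCC·CDD·CDD·BCC·CDD·CDD·AA·BCC·BCC·BCC·CDD·CDD·BCC·CDD·CDD·ADB·ADB·AA·BCC·BCC·AA·BCC·BCC·AA·BCC·BCC·BCC·CDD·CDD·BCC·CDD·CDD·AA·BCC·BCC·BCC·CDD·CDD·BCC·CDD·CDD·ADB·CDD·AA·ADB·CDD·AA·ADB·ADB·AA·BCC·BCC·AA·BCC·BCC·ADB·ADB·AA·BCC·BCC·AA·BCC·BCC·ADB·ADB·AA·BCC·BCC·AA·BCC·BCC·AA·BCC·BCC·BCC·CDD·CDD·BCC·CDD·CDD·AA·BCC·BCC·BCC·CDD·CDD·BCC·CDD·CDD
    A ↦ ADB
    B ↦ AA
    C ↦ BCC
    D ↦ CDD

A->ADB, B->AA, C->BCC, D->CDD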